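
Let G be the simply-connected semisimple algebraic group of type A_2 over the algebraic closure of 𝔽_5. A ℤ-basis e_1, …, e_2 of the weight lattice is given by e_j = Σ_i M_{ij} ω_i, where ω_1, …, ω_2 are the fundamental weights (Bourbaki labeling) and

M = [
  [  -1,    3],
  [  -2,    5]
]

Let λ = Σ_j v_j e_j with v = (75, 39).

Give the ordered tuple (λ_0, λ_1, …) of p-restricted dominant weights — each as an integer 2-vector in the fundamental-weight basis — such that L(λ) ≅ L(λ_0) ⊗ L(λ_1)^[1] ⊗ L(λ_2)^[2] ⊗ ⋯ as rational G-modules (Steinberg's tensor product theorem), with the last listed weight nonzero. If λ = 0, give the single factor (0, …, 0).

Change of basis e → ω: c = M·v where v = (75, 39):
  c_1 = (-1)·(75) + 3·39 = 42
  c_2 = (-2)·(75) + 5·39 = 45
p = 5; digits c_i = Σ_j d_{ij}·5^j, 0 ≤ d_{ij} < 5:
  c_1 = 42 = 2·5^0 + 3·5^1 + 1·5^2
  c_2 = 45 = 0·5^0 + 4·5^1 + 1·5^2
p-restricted factor λ_0 = (2, 0)
p-restricted factor λ_1 = (3, 4)
p-restricted factor λ_2 = (1, 1)

((2, 0), (3, 4), (1, 1))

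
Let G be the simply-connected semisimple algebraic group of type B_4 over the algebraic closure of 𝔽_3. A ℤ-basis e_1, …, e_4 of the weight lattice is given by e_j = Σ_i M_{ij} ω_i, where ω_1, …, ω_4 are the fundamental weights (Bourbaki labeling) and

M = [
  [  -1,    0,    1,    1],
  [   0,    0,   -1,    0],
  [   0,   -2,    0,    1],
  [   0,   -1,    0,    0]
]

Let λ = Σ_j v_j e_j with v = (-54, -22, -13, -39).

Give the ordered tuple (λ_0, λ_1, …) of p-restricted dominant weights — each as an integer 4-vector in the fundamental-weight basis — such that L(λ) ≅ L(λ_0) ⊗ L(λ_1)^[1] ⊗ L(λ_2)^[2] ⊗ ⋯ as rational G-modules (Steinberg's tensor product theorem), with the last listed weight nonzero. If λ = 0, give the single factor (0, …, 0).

Compute c_i = Σ_j M_{ij} v_j with v = (-54, -22, -13, -39):
  c_1 = -1*-54 + 0*-22 + 1*-13 + 1*-39 = 2
  c_2 = 0*-54 + 0*-22 + -1*-13 + 0*-39 = 13
  c_3 = 0*-54 + -2*-22 + 0*-13 + 1*-39 = 5
  c_4 = 0*-54 + -1*-22 + 0*-13 + 0*-39 = 22
p = 3; digits c_i = Σ_j d_{ij}·3^j, 0 ≤ d_{ij} < 3:
  c_1 = 2 = 2·3^0
  c_2 = 13 = 1·3^0 + 1·3^1 + 1·3^2
  c_3 = 5 = 2·3^0 + 1·3^1
  c_4 = 22 = 1·3^0 + 1·3^1 + 2·3^2
λ_0 = (2, 1, 2, 1)
λ_1 = (0, 1, 1, 1)
λ_2 = (0, 1, 0, 2)

((2, 1, 2, 1), (0, 1, 1, 1), (0, 1, 0, 2))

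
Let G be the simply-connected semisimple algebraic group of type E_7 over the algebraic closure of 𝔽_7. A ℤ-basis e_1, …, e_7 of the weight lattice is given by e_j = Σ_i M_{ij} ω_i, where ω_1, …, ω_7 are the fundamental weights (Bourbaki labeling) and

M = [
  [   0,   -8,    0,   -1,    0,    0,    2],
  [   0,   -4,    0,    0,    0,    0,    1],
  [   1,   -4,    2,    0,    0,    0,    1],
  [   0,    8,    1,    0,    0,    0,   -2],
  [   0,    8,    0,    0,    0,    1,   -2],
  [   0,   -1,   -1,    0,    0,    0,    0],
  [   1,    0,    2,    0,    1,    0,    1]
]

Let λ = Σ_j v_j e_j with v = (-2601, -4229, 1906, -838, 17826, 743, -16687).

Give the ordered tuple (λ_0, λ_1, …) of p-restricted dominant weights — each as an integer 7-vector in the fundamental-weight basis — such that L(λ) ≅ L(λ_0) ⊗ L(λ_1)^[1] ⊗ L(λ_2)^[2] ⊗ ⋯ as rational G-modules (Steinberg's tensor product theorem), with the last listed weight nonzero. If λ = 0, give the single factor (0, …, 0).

Converting to the ω-basis (c_i = row i of M dotted with v = (-2601, -4229, 1906, -838, 17826, 743, -16687)):
  c_1 = (0)·(-2601) + (-8)·(-4229) + (0)·(1906) + (-1)·(-838) + (0)·(17826) + (0)·(743) + (2)·(-16687) = 1296
  c_2 = (0)·(-2601) + (-4)·(-4229) + (0)·(1906) + (0)·(-838) + (0)·(17826) + (0)·(743) + (1)·(-16687) = 229
  c_3 = (1)·(-2601) + (-4)·(-4229) + (2)·(1906) + (0)·(-838) + (0)·(17826) + (0)·(743) + (1)·(-16687) = 1440
  c_4 = (0)·(-2601) + (8)·(-4229) + (1)·(1906) + (0)·(-838) + (0)·(17826) + (0)·(743) + (-2)·(-16687) = 1448
  c_5 = (0)·(-2601) + (8)·(-4229) + (0)·(1906) + (0)·(-838) + (0)·(17826) + (1)·(743) + (-2)·(-16687) = 285
  c_6 = (0)·(-2601) + (-1)·(-4229) + (-1)·(1906) + (0)·(-838) + (0)·(17826) + (0)·(743) + (0)·(-16687) = 2323
  c_7 = (1)·(-2601) + (0)·(-4229) + (2)·(1906) + (0)·(-838) + (1)·(17826) + (0)·(743) + (1)·(-16687) = 2350
Base-7 expansion of each c_i:
  c_1 = 1296 = 1·7^0 + 3·7^1 + 5·7^2 + 3·7^3
  c_2 = 229 = 5·7^0 + 4·7^1 + 4·7^2
  c_3 = 1440 = 5·7^0 + 2·7^1 + 1·7^2 + 4·7^3
  c_4 = 1448 = 6·7^0 + 3·7^1 + 1·7^2 + 4·7^3
  c_5 = 285 = 5·7^0 + 5·7^1 + 5·7^2
  c_6 = 2323 = 6·7^0 + 2·7^1 + 5·7^2 + 6·7^3
  c_7 = 2350 = 5·7^0 + 6·7^1 + 5·7^2 + 6·7^3
Factor λ_0 = (1, 5, 5, 6, 5, 6, 5)
Factor λ_1 = (3, 4, 2, 3, 5, 2, 6)
Factor λ_2 = (5, 4, 1, 1, 5, 5, 5)
Factor λ_3 = (3, 0, 4, 4, 0, 6, 6)

((1, 5, 5, 6, 5, 6, 5), (3, 4, 2, 3, 5, 2, 6), (5, 4, 1, 1, 5, 5, 5), (3, 0, 4, 4, 0, 6, 6))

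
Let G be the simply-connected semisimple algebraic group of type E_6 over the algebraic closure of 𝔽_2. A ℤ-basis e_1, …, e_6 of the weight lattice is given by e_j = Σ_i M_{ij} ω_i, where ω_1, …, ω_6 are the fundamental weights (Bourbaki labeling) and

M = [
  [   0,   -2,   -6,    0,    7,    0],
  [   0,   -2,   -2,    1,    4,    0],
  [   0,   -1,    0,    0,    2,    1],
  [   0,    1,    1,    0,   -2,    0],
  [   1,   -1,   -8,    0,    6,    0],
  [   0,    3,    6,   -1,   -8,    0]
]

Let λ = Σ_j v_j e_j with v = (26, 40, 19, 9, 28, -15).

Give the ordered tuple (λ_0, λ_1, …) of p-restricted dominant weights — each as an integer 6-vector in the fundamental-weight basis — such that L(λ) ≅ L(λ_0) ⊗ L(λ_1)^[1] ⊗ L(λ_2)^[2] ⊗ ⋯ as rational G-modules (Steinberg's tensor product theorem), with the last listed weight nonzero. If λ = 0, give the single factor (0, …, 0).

In the fundamental-weight basis, λ has coordinates c = M·v (v = (26, 40, 19, 9, 28, -15)):
  c_1 = (0)·(26) + (-2)·(40) + (-6)·(19) + (0)·(9) + (7)·(28) + (0)·(-15) = 2
  c_2 = (0)·(26) + (-2)·(40) + (-2)·(19) + (1)·(9) + (4)·(28) + (0)·(-15) = 3
  c_3 = (0)·(26) + (-1)·(40) + (0)·(19) + (0)·(9) + (2)·(28) + (1)·(-15) = 1
  c_4 = (0)·(26) + (1)·(40) + (1)·(19) + (0)·(9) + (-2)·(28) + (0)·(-15) = 3
  c_5 = (1)·(26) + (-1)·(40) + (-8)·(19) + (0)·(9) + (6)·(28) + (0)·(-15) = 2
  c_6 = (0)·(26) + (3)·(40) + (6)·(19) + (-1)·(9) + (-8)·(28) + (0)·(-15) = 1
Base-2 expansion of each c_i:
  c_1 = 2 = 0·2^0 + 1·2^1
  c_2 = 3 = 1·2^0 + 1·2^1
  c_3 = 1 = 1·2^0
  c_4 = 3 = 1·2^0 + 1·2^1
  c_5 = 2 = 0·2^0 + 1·2^1
  c_6 = 1 = 1·2^0
λ_0 = (0, 1, 1, 1, 0, 1)
λ_1 = (1, 1, 0, 1, 1, 0)

((0, 1, 1, 1, 0, 1), (1, 1, 0, 1, 1, 0))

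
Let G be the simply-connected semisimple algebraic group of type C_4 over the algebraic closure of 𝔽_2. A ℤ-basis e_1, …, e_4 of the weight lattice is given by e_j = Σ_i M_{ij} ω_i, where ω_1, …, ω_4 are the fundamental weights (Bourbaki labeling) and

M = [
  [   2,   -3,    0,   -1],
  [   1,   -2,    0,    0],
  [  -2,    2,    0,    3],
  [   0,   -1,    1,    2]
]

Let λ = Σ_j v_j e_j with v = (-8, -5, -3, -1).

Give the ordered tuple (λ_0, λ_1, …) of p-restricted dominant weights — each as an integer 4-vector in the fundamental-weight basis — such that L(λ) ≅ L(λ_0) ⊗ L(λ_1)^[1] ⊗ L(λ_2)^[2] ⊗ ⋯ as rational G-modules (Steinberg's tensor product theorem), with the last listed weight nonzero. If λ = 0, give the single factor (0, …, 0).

((0, 0, 1, 0), (0, 1, 1, 0))

Converting to the ω-basis (c_i = row i of M dotted with v = (-8, -5, -3, -1)):
  c_1 = (2)·(-8) + (-3)·(-5) + (0)·(-3) + (-1)·(-1) = 0
  c_2 = (1)·(-8) + (-2)·(-5) + (0)·(-3) + (0)·(-1) = 2
  c_3 = (-2)·(-8) + (2)·(-5) + (0)·(-3) + (3)·(-1) = 3
  c_4 = (0)·(-8) + (-1)·(-5) + (1)·(-3) + (2)·(-1) = 0
p = 2; digits c_i = Σ_j d_{ij}·2^j, 0 ≤ d_{ij} < 2:
  c_1 = 0
  c_2 = 2 = 0·2^0 + 1·2^1
  c_3 = 3 = 1·2^0 + 1·2^1
  c_4 = 0
p-restricted factor λ_0 = (0, 0, 1, 0)
p-restricted factor λ_1 = (0, 1, 1, 0)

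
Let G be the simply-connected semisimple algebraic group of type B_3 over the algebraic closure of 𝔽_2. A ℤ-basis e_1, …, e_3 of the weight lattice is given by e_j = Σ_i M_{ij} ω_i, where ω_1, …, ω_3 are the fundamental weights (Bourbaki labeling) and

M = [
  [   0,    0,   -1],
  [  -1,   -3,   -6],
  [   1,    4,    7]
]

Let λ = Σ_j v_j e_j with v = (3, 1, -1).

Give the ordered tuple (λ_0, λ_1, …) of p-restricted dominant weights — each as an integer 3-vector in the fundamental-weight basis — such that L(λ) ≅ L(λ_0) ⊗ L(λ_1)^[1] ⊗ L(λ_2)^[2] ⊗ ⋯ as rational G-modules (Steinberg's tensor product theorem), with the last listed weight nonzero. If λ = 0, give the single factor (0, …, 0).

ω-coordinates c = M·v, v = (3, 1, -1):
  c_1 = (0)·(3) + (0)·(1) + (-1)·(-1) = 1
  c_2 = (-1)·(3) + (-3)·(1) + (-6)·(-1) = 0
  c_3 = (1)·(3) + (4)·(1) + (7)·(-1) = 0
p = 2; digits c_i = Σ_j d_{ij}·2^j, 0 ≤ d_{ij} < 2:
  c_1 = 1 = 1·2^0
  c_2 = 0
  c_3 = 0
λ_0 = (1, 0, 0)

((1, 0, 0),)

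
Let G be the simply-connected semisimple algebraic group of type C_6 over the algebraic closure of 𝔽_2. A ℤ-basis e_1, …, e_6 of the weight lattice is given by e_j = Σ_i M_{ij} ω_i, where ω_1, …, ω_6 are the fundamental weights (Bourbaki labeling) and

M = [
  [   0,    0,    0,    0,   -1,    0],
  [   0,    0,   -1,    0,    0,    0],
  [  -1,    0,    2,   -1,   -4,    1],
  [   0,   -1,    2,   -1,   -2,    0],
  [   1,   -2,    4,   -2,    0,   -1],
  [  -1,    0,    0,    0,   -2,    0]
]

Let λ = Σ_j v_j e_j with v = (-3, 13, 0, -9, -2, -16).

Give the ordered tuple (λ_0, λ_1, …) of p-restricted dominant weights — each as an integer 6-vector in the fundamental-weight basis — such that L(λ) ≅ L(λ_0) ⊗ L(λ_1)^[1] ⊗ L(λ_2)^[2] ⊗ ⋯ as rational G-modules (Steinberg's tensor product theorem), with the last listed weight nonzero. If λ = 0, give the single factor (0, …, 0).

Compute c_i = Σ_j M_{ij} v_j with v = (-3, 13, 0, -9, -2, -16):
  c_1 = (0)·(-3) + 0·13 + 0·0 + (0)·(-9) + (-1)·(-2) + (0)·(-16) = 2
  c_2 = (0)·(-3) + 0·13 + (-1)·(0) + (0)·(-9) + (0)·(-2) + (0)·(-16) = 0
  c_3 = (-1)·(-3) + 0·13 + 2·0 + (-1)·(-9) + (-4)·(-2) + (1)·(-16) = 4
  c_4 = (0)·(-3) + (-1)·(13) + 2·0 + (-1)·(-9) + (-2)·(-2) + (0)·(-16) = 0
  c_5 = (1)·(-3) + (-2)·(13) + 4·0 + (-2)·(-9) + (0)·(-2) + (-1)·(-16) = 5
  c_6 = (-1)·(-3) + 0·13 + 0·0 + (0)·(-9) + (-2)·(-2) + (0)·(-16) = 7
Expand coordinatewise in base 2:
  c_1 = 2 = 0·2^0 + 1·2^1
  c_2 = 0
  c_3 = 4 = 0·2^0 + 0·2^1 + 1·2^2
  c_4 = 0
  c_5 = 5 = 1·2^0 + 0·2^1 + 1·2^2
  c_6 = 7 = 1·2^0 + 1·2^1 + 1·2^2
λ_0 = (0, 0, 0, 0, 1, 1)
λ_1 = (1, 0, 0, 0, 0, 1)
λ_2 = (0, 0, 1, 0, 1, 1)

((0, 0, 0, 0, 1, 1), (1, 0, 0, 0, 0, 1), (0, 0, 1, 0, 1, 1))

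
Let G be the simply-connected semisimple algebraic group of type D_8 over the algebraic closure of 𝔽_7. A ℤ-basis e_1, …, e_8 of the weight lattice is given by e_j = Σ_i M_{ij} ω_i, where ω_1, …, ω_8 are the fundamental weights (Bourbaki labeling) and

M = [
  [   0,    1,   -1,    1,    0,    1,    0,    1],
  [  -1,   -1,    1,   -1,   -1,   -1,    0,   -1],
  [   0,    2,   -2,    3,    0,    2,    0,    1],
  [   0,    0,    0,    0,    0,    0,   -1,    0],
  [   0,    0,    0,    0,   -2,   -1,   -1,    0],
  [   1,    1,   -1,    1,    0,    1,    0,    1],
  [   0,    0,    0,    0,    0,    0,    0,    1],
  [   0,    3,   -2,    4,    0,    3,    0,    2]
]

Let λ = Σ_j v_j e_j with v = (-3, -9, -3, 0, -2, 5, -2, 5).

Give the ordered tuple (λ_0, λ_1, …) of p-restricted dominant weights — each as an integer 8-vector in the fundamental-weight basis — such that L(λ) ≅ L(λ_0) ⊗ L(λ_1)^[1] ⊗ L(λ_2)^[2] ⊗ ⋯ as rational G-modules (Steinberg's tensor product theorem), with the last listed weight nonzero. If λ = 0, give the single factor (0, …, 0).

Change of basis e → ω: c = M·v where v = (-3, -9, -3, 0, -2, 5, -2, 5):
  c_1 = 0*-3 + 1*-9 + -1*-3 + 1*0 + 0*-2 + 1*5 + 0*-2 + 1*5 = 4
  c_2 = -1*-3 + -1*-9 + 1*-3 + -1*0 + -1*-2 + -1*5 + 0*-2 + -1*5 = 1
  c_3 = 0*-3 + 2*-9 + -2*-3 + 3*0 + 0*-2 + 2*5 + 0*-2 + 1*5 = 3
  c_4 = 0*-3 + 0*-9 + 0*-3 + 0*0 + 0*-2 + 0*5 + -1*-2 + 0*5 = 2
  c_5 = 0*-3 + 0*-9 + 0*-3 + 0*0 + -2*-2 + -1*5 + -1*-2 + 0*5 = 1
  c_6 = 1*-3 + 1*-9 + -1*-3 + 1*0 + 0*-2 + 1*5 + 0*-2 + 1*5 = 1
  c_7 = 0*-3 + 0*-9 + 0*-3 + 0*0 + 0*-2 + 0*5 + 0*-2 + 1*5 = 5
  c_8 = 0*-3 + 3*-9 + -2*-3 + 4*0 + 0*-2 + 3*5 + 0*-2 + 2*5 = 4
Writing each c_i in base p = 7:
  c_1 = 4 = 4·7^0
  c_2 = 1 = 1·7^0
  c_3 = 3 = 3·7^0
  c_4 = 2 = 2·7^0
  c_5 = 1 = 1·7^0
  c_6 = 1 = 1·7^0
  c_7 = 5 = 5·7^0
  c_8 = 4 = 4·7^0
λ_0 = (4, 1, 3, 2, 1, 1, 5, 4)

((4, 1, 3, 2, 1, 1, 5, 4),)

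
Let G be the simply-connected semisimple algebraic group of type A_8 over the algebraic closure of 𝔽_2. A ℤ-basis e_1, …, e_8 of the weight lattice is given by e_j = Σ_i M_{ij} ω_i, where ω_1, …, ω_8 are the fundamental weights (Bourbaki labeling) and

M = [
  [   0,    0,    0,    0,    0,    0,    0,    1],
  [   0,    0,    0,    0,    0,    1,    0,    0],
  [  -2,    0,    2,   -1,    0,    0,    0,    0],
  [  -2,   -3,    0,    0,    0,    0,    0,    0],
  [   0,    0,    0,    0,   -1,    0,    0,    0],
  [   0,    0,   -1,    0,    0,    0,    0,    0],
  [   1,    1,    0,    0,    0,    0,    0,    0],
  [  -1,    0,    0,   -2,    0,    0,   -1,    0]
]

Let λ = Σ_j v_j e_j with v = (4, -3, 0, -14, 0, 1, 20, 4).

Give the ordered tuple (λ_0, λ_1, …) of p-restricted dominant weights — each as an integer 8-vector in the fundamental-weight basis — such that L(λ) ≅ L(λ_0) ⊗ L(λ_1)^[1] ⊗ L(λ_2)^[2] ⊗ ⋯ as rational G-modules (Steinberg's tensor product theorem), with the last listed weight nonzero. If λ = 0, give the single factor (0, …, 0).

((0, 1, 0, 1, 0, 0, 1, 0), (0, 0, 1, 0, 0, 0, 0, 0), (1, 0, 1, 0, 0, 0, 0, 1))

Compute c_i = Σ_j M_{ij} v_j with v = (4, -3, 0, -14, 0, 1, 20, 4):
  c_1 = 0·4 + (0)·(-3) + 0·0 + (0)·(-14) + 0·0 + 0·1 + 0·20 + 1·4 = 4
  c_2 = 0·4 + (0)·(-3) + 0·0 + (0)·(-14) + 0·0 + 1·1 + 0·20 + 0·4 = 1
  c_3 = (-2)·(4) + (0)·(-3) + 2·0 + (-1)·(-14) + 0·0 + 0·1 + 0·20 + 0·4 = 6
  c_4 = (-2)·(4) + (-3)·(-3) + 0·0 + (0)·(-14) + 0·0 + 0·1 + 0·20 + 0·4 = 1
  c_5 = 0·4 + (0)·(-3) + 0·0 + (0)·(-14) + (-1)·(0) + 0·1 + 0·20 + 0·4 = 0
  c_6 = 0·4 + (0)·(-3) + (-1)·(0) + (0)·(-14) + 0·0 + 0·1 + 0·20 + 0·4 = 0
  c_7 = 1·4 + (1)·(-3) + 0·0 + (0)·(-14) + 0·0 + 0·1 + 0·20 + 0·4 = 1
  c_8 = (-1)·(4) + (0)·(-3) + 0·0 + (-2)·(-14) + 0·0 + 0·1 + (-1)·(20) + 0·4 = 4
Writing each c_i in base p = 2:
  c_1 = 4 = 0·2^0 + 0·2^1 + 1·2^2
  c_2 = 1 = 1·2^0
  c_3 = 6 = 0·2^0 + 1·2^1 + 1·2^2
  c_4 = 1 = 1·2^0
  c_5 = 0
  c_6 = 0
  c_7 = 1 = 1·2^0
  c_8 = 4 = 0·2^0 + 0·2^1 + 1·2^2
λ_0 = (0, 1, 0, 1, 0, 0, 1, 0)
λ_1 = (0, 0, 1, 0, 0, 0, 0, 0)
λ_2 = (1, 0, 1, 0, 0, 0, 0, 1)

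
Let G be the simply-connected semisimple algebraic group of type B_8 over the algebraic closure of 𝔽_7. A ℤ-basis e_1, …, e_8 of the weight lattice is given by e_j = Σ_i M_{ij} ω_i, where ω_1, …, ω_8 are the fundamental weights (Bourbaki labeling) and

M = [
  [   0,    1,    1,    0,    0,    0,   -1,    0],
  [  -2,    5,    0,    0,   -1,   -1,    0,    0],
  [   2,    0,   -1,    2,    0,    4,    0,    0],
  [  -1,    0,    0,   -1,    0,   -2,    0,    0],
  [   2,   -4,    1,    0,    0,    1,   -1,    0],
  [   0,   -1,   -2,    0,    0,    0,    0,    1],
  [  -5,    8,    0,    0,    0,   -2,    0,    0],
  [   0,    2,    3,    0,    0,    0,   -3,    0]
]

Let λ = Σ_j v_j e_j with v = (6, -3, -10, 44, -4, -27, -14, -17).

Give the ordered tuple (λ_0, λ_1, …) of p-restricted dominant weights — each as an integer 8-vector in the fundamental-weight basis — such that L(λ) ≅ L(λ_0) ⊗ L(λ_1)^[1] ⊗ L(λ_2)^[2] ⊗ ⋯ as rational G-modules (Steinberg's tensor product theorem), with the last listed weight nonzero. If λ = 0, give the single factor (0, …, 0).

((1, 4, 2, 4, 1, 6, 0, 6),)

Change of basis e → ω: c = M·v where v = (6, -3, -10, 44, -4, -27, -14, -17):
  c_1 = 0*6 + 1*-3 + 1*-10 + 0*44 + 0*-4 + 0*-27 + -1*-14 + 0*-17 = 1
  c_2 = -2*6 + 5*-3 + 0*-10 + 0*44 + -1*-4 + -1*-27 + 0*-14 + 0*-17 = 4
  c_3 = 2*6 + 0*-3 + -1*-10 + 2*44 + 0*-4 + 4*-27 + 0*-14 + 0*-17 = 2
  c_4 = -1*6 + 0*-3 + 0*-10 + -1*44 + 0*-4 + -2*-27 + 0*-14 + 0*-17 = 4
  c_5 = 2*6 + -4*-3 + 1*-10 + 0*44 + 0*-4 + 1*-27 + -1*-14 + 0*-17 = 1
  c_6 = 0*6 + -1*-3 + -2*-10 + 0*44 + 0*-4 + 0*-27 + 0*-14 + 1*-17 = 6
  c_7 = -5*6 + 8*-3 + 0*-10 + 0*44 + 0*-4 + -2*-27 + 0*-14 + 0*-17 = 0
  c_8 = 0*6 + 2*-3 + 3*-10 + 0*44 + 0*-4 + 0*-27 + -3*-14 + 0*-17 = 6
Writing each c_i in base p = 7:
  c_1 = 1 = 1·7^0
  c_2 = 4 = 4·7^0
  c_3 = 2 = 2·7^0
  c_4 = 4 = 4·7^0
  c_5 = 1 = 1·7^0
  c_6 = 6 = 6·7^0
  c_7 = 0
  c_8 = 6 = 6·7^0
λ_0 = (1, 4, 2, 4, 1, 6, 0, 6)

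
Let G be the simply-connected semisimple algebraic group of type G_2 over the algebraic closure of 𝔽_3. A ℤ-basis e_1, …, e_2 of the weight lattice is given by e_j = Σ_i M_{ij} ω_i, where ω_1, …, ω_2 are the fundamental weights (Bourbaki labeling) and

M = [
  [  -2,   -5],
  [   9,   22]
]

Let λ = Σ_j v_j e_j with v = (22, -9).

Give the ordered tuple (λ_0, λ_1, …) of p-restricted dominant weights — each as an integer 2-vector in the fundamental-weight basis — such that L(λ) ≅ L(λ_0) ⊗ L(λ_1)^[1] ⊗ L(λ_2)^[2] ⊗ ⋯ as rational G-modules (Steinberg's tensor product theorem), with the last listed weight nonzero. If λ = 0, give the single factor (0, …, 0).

((1, 0),)

ω-coordinates c = M·v, v = (22, -9):
  c_1 = (-2)·(22) + (-5)·(-9) = 1
  c_2 = (9)·(22) + (22)·(-9) = 0
Expand coordinatewise in base 3:
  c_1 = 1 = 1·3^0
  c_2 = 0
Factor λ_0 = (1, 0)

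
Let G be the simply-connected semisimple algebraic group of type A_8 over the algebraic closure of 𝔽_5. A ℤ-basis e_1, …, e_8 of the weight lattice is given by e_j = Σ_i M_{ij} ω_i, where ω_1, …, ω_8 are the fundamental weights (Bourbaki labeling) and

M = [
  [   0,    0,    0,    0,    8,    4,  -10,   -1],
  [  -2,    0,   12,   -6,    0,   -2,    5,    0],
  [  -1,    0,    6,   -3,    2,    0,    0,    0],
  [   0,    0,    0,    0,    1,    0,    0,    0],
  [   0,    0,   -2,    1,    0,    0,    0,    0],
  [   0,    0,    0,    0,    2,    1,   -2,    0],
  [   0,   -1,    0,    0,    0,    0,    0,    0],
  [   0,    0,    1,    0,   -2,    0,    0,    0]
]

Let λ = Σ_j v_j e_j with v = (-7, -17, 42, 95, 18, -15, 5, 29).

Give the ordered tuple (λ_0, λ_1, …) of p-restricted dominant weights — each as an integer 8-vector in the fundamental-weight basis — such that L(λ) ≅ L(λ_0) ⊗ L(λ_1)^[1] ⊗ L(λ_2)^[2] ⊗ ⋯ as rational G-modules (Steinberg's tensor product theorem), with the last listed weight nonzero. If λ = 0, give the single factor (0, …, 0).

((0, 3, 0, 3, 1, 1, 2, 1), (1, 0, 2, 3, 2, 2, 3, 1))

ω-coordinates c = M·v, v = (-7, -17, 42, 95, 18, -15, 5, 29):
  c_1 = 0*-7 + 0*-17 + 0*42 + 0*95 + 8*18 + 4*-15 + -10*5 + -1*29 = 5
  c_2 = -2*-7 + 0*-17 + 12*42 + -6*95 + 0*18 + -2*-15 + 5*5 + 0*29 = 3
  c_3 = -1*-7 + 0*-17 + 6*42 + -3*95 + 2*18 + 0*-15 + 0*5 + 0*29 = 10
  c_4 = 0*-7 + 0*-17 + 0*42 + 0*95 + 1*18 + 0*-15 + 0*5 + 0*29 = 18
  c_5 = 0*-7 + 0*-17 + -2*42 + 1*95 + 0*18 + 0*-15 + 0*5 + 0*29 = 11
  c_6 = 0*-7 + 0*-17 + 0*42 + 0*95 + 2*18 + 1*-15 + -2*5 + 0*29 = 11
  c_7 = 0*-7 + -1*-17 + 0*42 + 0*95 + 0*18 + 0*-15 + 0*5 + 0*29 = 17
  c_8 = 0*-7 + 0*-17 + 1*42 + 0*95 + -2*18 + 0*-15 + 0*5 + 0*29 = 6
Expand coordinatewise in base 5:
  c_1 = 5 = 0·5^0 + 1·5^1
  c_2 = 3 = 3·5^0
  c_3 = 10 = 0·5^0 + 2·5^1
  c_4 = 18 = 3·5^0 + 3·5^1
  c_5 = 11 = 1·5^0 + 2·5^1
  c_6 = 11 = 1·5^0 + 2·5^1
  c_7 = 17 = 2·5^0 + 3·5^1
  c_8 = 6 = 1·5^0 + 1·5^1
Factor λ_0 = (0, 3, 0, 3, 1, 1, 2, 1)
Factor λ_1 = (1, 0, 2, 3, 2, 2, 3, 1)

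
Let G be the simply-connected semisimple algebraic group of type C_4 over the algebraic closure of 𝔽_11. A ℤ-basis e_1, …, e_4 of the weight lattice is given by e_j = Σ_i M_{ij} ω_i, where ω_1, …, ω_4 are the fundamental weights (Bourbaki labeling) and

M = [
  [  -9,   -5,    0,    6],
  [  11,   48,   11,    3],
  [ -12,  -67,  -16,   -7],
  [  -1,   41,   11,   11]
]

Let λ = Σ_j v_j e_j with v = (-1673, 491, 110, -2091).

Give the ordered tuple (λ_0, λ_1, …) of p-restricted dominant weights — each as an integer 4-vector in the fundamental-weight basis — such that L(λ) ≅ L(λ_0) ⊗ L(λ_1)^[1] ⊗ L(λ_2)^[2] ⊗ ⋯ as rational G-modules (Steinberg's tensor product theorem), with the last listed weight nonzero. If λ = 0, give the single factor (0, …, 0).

((1, 3, 1, 2), (5, 9, 5, 1))

ω-coordinates c = M·v, v = (-1673, 491, 110, -2091):
  c_1 = -9*-1673 + -5*491 + 0*110 + 6*-2091 = 56
  c_2 = 11*-1673 + 48*491 + 11*110 + 3*-2091 = 102
  c_3 = -12*-1673 + -67*491 + -16*110 + -7*-2091 = 56
  c_4 = -1*-1673 + 41*491 + 11*110 + 11*-2091 = 13
Writing each c_i in base p = 11:
  c_1 = 56 = 1·11^0 + 5·11^1
  c_2 = 102 = 3·11^0 + 9·11^1
  c_3 = 56 = 1·11^0 + 5·11^1
  c_4 = 13 = 2·11^0 + 1·11^1
λ_0 = (1, 3, 1, 2)
λ_1 = (5, 9, 5, 1)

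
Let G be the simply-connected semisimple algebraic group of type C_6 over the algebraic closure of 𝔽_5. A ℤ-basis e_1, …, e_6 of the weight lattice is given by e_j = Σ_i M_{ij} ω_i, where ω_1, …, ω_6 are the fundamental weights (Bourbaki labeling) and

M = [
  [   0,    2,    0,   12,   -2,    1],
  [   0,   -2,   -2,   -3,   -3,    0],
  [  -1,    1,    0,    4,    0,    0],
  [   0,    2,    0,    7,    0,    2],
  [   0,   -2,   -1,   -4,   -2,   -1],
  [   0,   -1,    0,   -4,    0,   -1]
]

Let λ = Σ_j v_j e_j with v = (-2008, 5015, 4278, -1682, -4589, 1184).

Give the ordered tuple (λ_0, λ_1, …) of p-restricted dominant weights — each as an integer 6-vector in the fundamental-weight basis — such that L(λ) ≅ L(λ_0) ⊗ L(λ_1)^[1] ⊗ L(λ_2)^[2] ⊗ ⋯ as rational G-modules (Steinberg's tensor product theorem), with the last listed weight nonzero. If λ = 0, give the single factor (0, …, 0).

Compute c_i = Σ_j M_{ij} v_j with v = (-2008, 5015, 4278, -1682, -4589, 1184):
  c_1 = (0)·(-2008) + (2)·(5015) + (0)·(4278) + (12)·(-1682) + (-2)·(-4589) + (1)·(1184) = 208
  c_2 = (0)·(-2008) + (-2)·(5015) + (-2)·(4278) + (-3)·(-1682) + (-3)·(-4589) + (0)·(1184) = 227
  c_3 = (-1)·(-2008) + (1)·(5015) + (0)·(4278) + (4)·(-1682) + (0)·(-4589) + (0)·(1184) = 295
  c_4 = (0)·(-2008) + (2)·(5015) + (0)·(4278) + (7)·(-1682) + (0)·(-4589) + (2)·(1184) = 624
  c_5 = (0)·(-2008) + (-2)·(5015) + (-1)·(4278) + (-4)·(-1682) + (-2)·(-4589) + (-1)·(1184) = 414
  c_6 = (0)·(-2008) + (-1)·(5015) + (0)·(4278) + (-4)·(-1682) + (0)·(-4589) + (-1)·(1184) = 529
Writing each c_i in base p = 5:
  c_1 = 208 = 3·5^0 + 1·5^1 + 3·5^2 + 1·5^3
  c_2 = 227 = 2·5^0 + 0·5^1 + 4·5^2 + 1·5^3
  c_3 = 295 = 0·5^0 + 4·5^1 + 1·5^2 + 2·5^3
  c_4 = 624 = 4·5^0 + 4·5^1 + 4·5^2 + 4·5^3
  c_5 = 414 = 4·5^0 + 2·5^1 + 1·5^2 + 3·5^3
  c_6 = 529 = 4·5^0 + 0·5^1 + 1·5^2 + 4·5^3
Factor λ_0 = (3, 2, 0, 4, 4, 4)
Factor λ_1 = (1, 0, 4, 4, 2, 0)
Factor λ_2 = (3, 4, 1, 4, 1, 1)
Factor λ_3 = (1, 1, 2, 4, 3, 4)

((3, 2, 0, 4, 4, 4), (1, 0, 4, 4, 2, 0), (3, 4, 1, 4, 1, 1), (1, 1, 2, 4, 3, 4))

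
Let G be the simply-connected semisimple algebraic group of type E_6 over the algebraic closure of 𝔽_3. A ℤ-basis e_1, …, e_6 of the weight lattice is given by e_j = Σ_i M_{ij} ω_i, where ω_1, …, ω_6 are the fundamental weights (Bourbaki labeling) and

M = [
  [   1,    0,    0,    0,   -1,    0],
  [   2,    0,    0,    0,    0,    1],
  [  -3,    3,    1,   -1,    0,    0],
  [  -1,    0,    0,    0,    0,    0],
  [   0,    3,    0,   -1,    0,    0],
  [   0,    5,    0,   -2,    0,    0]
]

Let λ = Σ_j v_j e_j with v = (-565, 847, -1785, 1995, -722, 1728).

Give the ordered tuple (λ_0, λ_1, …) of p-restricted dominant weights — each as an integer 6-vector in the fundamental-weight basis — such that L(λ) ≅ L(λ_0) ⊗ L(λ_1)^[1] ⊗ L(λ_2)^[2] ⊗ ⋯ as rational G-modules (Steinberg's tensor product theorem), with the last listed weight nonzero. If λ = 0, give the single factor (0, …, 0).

Change of basis e → ω: c = M·v where v = (-565, 847, -1785, 1995, -722, 1728):
  c_1 = (1)·(-565) + (0)·(847) + (0)·(-1785) + (0)·(1995) + (-1)·(-722) + (0)·(1728) = 157
  c_2 = (2)·(-565) + (0)·(847) + (0)·(-1785) + (0)·(1995) + (0)·(-722) + (1)·(1728) = 598
  c_3 = (-3)·(-565) + (3)·(847) + (1)·(-1785) + (-1)·(1995) + (0)·(-722) + (0)·(1728) = 456
  c_4 = (-1)·(-565) + (0)·(847) + (0)·(-1785) + (0)·(1995) + (0)·(-722) + (0)·(1728) = 565
  c_5 = (0)·(-565) + (3)·(847) + (0)·(-1785) + (-1)·(1995) + (0)·(-722) + (0)·(1728) = 546
  c_6 = (0)·(-565) + (5)·(847) + (0)·(-1785) + (-2)·(1995) + (0)·(-722) + (0)·(1728) = 245
Writing each c_i in base p = 3:
  c_1 = 157 = 1·3^0 + 1·3^1 + 2·3^2 + 2·3^3 + 1·3^4
  c_2 = 598 = 1·3^0 + 1·3^1 + 0·3^2 + 1·3^3 + 1·3^4 + 2·3^5
  c_3 = 456 = 0·3^0 + 2·3^1 + 2·3^2 + 1·3^3 + 2·3^4 + 1·3^5
  c_4 = 565 = 1·3^0 + 2·3^1 + 2·3^2 + 2·3^3 + 0·3^4 + 2·3^5
  c_5 = 546 = 0·3^0 + 2·3^1 + 0·3^2 + 2·3^3 + 0·3^4 + 2·3^5
  c_6 = 245 = 2·3^0 + 0·3^1 + 0·3^2 + 0·3^3 + 0·3^4 + 1·3^5
Factor λ_0 = (1, 1, 0, 1, 0, 2)
Factor λ_1 = (1, 1, 2, 2, 2, 0)
Factor λ_2 = (2, 0, 2, 2, 0, 0)
Factor λ_3 = (2, 1, 1, 2, 2, 0)
Factor λ_4 = (1, 1, 2, 0, 0, 0)
Factor λ_5 = (0, 2, 1, 2, 2, 1)

((1, 1, 0, 1, 0, 2), (1, 1, 2, 2, 2, 0), (2, 0, 2, 2, 0, 0), (2, 1, 1, 2, 2, 0), (1, 1, 2, 0, 0, 0), (0, 2, 1, 2, 2, 1))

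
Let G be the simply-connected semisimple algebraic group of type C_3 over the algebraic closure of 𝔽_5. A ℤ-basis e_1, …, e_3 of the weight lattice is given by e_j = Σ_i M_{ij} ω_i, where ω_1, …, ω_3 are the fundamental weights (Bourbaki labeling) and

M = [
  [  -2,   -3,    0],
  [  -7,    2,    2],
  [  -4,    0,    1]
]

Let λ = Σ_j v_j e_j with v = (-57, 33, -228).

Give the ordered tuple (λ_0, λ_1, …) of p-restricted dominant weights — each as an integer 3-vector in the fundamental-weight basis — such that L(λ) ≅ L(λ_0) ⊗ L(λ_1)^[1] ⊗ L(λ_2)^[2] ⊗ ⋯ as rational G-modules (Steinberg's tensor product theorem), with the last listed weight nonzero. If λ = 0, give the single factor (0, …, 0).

ω-coordinates c = M·v, v = (-57, 33, -228):
  c_1 = (-2)·(-57) + (-3)·(33) + (0)·(-228) = 15
  c_2 = (-7)·(-57) + 2·33 + (2)·(-228) = 9
  c_3 = (-4)·(-57) + 0·33 + (1)·(-228) = 0
Base-5 expansion of each c_i:
  c_1 = 15 = 0·5^0 + 3·5^1
  c_2 = 9 = 4·5^0 + 1·5^1
  c_3 = 0
λ_0 = (0, 4, 0)
λ_1 = (3, 1, 0)

((0, 4, 0), (3, 1, 0))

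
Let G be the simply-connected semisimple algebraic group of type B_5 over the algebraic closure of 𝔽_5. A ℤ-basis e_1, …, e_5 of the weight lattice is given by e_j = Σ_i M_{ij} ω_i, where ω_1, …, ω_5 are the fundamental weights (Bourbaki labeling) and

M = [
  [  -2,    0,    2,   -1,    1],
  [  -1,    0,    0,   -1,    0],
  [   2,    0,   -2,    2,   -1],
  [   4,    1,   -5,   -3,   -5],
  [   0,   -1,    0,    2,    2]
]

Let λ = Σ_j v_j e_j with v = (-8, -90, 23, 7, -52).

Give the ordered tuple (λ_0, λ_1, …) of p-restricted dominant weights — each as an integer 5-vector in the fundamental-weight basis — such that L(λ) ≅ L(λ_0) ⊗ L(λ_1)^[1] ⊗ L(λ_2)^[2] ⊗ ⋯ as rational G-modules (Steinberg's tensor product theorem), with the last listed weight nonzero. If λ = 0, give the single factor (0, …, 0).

ω-coordinates c = M·v, v = (-8, -90, 23, 7, -52):
  c_1 = (-2)·(-8) + (0)·(-90) + 2·23 + (-1)·(7) + (1)·(-52) = 3
  c_2 = (-1)·(-8) + (0)·(-90) + 0·23 + (-1)·(7) + (0)·(-52) = 1
  c_3 = (2)·(-8) + (0)·(-90) + (-2)·(23) + 2·7 + (-1)·(-52) = 4
  c_4 = (4)·(-8) + (1)·(-90) + (-5)·(23) + (-3)·(7) + (-5)·(-52) = 2
  c_5 = (0)·(-8) + (-1)·(-90) + 0·23 + 2·7 + (2)·(-52) = 0
p = 5; digits c_i = Σ_j d_{ij}·5^j, 0 ≤ d_{ij} < 5:
  c_1 = 3 = 3·5^0
  c_2 = 1 = 1·5^0
  c_3 = 4 = 4·5^0
  c_4 = 2 = 2·5^0
  c_5 = 0
p-restricted factor λ_0 = (3, 1, 4, 2, 0)

((3, 1, 4, 2, 0),)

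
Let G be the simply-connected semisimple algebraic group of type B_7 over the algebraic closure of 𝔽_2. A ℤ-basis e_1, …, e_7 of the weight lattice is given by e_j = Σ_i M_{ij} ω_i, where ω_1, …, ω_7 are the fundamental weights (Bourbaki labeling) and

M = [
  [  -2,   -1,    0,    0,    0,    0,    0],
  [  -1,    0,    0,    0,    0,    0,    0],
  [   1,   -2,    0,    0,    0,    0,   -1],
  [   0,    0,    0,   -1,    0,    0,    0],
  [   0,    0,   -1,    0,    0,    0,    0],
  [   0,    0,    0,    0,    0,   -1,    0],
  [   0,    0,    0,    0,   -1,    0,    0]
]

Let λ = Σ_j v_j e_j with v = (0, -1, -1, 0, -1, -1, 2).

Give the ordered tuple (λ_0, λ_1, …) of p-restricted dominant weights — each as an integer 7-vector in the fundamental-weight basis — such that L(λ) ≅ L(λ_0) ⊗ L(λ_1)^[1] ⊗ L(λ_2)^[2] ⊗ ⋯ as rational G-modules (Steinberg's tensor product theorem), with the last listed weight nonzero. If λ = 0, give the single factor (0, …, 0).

((1, 0, 0, 0, 1, 1, 1),)

In the fundamental-weight basis, λ has coordinates c = M·v (v = (0, -1, -1, 0, -1, -1, 2)):
  c_1 = -2*0 + -1*-1 + 0*-1 + 0*0 + 0*-1 + 0*-1 + 0*2 = 1
  c_2 = -1*0 + 0*-1 + 0*-1 + 0*0 + 0*-1 + 0*-1 + 0*2 = 0
  c_3 = 1*0 + -2*-1 + 0*-1 + 0*0 + 0*-1 + 0*-1 + -1*2 = 0
  c_4 = 0*0 + 0*-1 + 0*-1 + -1*0 + 0*-1 + 0*-1 + 0*2 = 0
  c_5 = 0*0 + 0*-1 + -1*-1 + 0*0 + 0*-1 + 0*-1 + 0*2 = 1
  c_6 = 0*0 + 0*-1 + 0*-1 + 0*0 + 0*-1 + -1*-1 + 0*2 = 1
  c_7 = 0*0 + 0*-1 + 0*-1 + 0*0 + -1*-1 + 0*-1 + 0*2 = 1
Expand coordinatewise in base 2:
  c_1 = 1 = 1·2^0
  c_2 = 0
  c_3 = 0
  c_4 = 0
  c_5 = 1 = 1·2^0
  c_6 = 1 = 1·2^0
  c_7 = 1 = 1·2^0
Factor λ_0 = (1, 0, 0, 0, 1, 1, 1)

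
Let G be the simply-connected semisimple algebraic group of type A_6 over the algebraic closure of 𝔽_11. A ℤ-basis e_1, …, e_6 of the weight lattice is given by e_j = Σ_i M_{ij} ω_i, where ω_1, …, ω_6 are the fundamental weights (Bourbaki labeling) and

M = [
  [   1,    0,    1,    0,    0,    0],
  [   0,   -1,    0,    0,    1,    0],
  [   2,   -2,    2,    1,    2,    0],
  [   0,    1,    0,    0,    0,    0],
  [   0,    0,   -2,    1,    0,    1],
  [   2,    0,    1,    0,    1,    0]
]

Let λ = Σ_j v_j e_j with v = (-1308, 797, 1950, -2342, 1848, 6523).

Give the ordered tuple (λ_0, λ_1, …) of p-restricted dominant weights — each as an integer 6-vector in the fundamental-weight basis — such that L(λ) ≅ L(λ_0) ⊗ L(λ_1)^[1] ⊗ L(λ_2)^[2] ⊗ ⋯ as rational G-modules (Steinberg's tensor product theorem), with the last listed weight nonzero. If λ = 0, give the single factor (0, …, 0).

((4, 6, 10, 5, 6, 5), (3, 7, 6, 6, 3, 8), (5, 8, 8, 6, 2, 9))

In the fundamental-weight basis, λ has coordinates c = M·v (v = (-1308, 797, 1950, -2342, 1848, 6523)):
  c_1 = (1)·(-1308) + (0)·(797) + (1)·(1950) + (0)·(-2342) + (0)·(1848) + (0)·(6523) = 642
  c_2 = (0)·(-1308) + (-1)·(797) + (0)·(1950) + (0)·(-2342) + (1)·(1848) + (0)·(6523) = 1051
  c_3 = (2)·(-1308) + (-2)·(797) + (2)·(1950) + (1)·(-2342) + (2)·(1848) + (0)·(6523) = 1044
  c_4 = (0)·(-1308) + (1)·(797) + (0)·(1950) + (0)·(-2342) + (0)·(1848) + (0)·(6523) = 797
  c_5 = (0)·(-1308) + (0)·(797) + (-2)·(1950) + (1)·(-2342) + (0)·(1848) + (1)·(6523) = 281
  c_6 = (2)·(-1308) + (0)·(797) + (1)·(1950) + (0)·(-2342) + (1)·(1848) + (0)·(6523) = 1182
p = 11; digits c_i = Σ_j d_{ij}·11^j, 0 ≤ d_{ij} < 11:
  c_1 = 642 = 4·11^0 + 3·11^1 + 5·11^2
  c_2 = 1051 = 6·11^0 + 7·11^1 + 8·11^2
  c_3 = 1044 = 10·11^0 + 6·11^1 + 8·11^2
  c_4 = 797 = 5·11^0 + 6·11^1 + 6·11^2
  c_5 = 281 = 6·11^0 + 3·11^1 + 2·11^2
  c_6 = 1182 = 5·11^0 + 8·11^1 + 9·11^2
p-restricted factor λ_0 = (4, 6, 10, 5, 6, 5)
p-restricted factor λ_1 = (3, 7, 6, 6, 3, 8)
p-restricted factor λ_2 = (5, 8, 8, 6, 2, 9)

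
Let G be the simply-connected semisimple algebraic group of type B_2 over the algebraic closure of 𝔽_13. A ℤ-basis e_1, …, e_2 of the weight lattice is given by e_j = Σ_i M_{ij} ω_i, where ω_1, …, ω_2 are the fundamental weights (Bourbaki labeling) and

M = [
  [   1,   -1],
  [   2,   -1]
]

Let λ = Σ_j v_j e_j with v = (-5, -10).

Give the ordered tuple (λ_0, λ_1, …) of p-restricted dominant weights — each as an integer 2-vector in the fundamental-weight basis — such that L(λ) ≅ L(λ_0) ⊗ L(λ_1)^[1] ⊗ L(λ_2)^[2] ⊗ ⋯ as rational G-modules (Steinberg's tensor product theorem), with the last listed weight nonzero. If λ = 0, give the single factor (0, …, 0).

ω-coordinates c = M·v, v = (-5, -10):
  c_1 = (1)·(-5) + (-1)·(-10) = 5
  c_2 = (2)·(-5) + (-1)·(-10) = 0
Expand coordinatewise in base 13:
  c_1 = 5 = 5·13^0
  c_2 = 0
Factor λ_0 = (5, 0)

((5, 0),)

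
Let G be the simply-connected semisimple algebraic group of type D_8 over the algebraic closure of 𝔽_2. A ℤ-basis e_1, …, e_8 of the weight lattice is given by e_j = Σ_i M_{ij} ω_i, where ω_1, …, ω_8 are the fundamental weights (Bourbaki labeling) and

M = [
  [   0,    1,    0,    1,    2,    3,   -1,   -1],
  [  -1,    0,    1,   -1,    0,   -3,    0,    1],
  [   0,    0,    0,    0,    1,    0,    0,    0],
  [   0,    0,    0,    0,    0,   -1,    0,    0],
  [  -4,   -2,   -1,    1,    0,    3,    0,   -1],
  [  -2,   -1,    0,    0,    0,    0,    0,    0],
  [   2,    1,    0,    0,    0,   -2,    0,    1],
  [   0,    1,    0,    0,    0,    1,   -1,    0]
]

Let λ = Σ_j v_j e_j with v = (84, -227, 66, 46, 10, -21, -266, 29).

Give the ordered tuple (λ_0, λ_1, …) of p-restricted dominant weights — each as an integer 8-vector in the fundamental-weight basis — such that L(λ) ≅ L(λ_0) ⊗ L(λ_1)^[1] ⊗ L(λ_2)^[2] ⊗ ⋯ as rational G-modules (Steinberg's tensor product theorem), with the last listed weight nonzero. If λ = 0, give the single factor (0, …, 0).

In the fundamental-weight basis, λ has coordinates c = M·v (v = (84, -227, 66, 46, 10, -21, -266, 29)):
  c_1 = (0)·(84) + (1)·(-227) + (0)·(66) + (1)·(46) + (2)·(10) + (3)·(-21) + (-1)·(-266) + (-1)·(29) = 13
  c_2 = (-1)·(84) + (0)·(-227) + (1)·(66) + (-1)·(46) + (0)·(10) + (-3)·(-21) + (0)·(-266) + (1)·(29) = 28
  c_3 = (0)·(84) + (0)·(-227) + (0)·(66) + (0)·(46) + (1)·(10) + (0)·(-21) + (0)·(-266) + (0)·(29) = 10
  c_4 = (0)·(84) + (0)·(-227) + (0)·(66) + (0)·(46) + (0)·(10) + (-1)·(-21) + (0)·(-266) + (0)·(29) = 21
  c_5 = (-4)·(84) + (-2)·(-227) + (-1)·(66) + (1)·(46) + (0)·(10) + (3)·(-21) + (0)·(-266) + (-1)·(29) = 6
  c_6 = (-2)·(84) + (-1)·(-227) + (0)·(66) + (0)·(46) + (0)·(10) + (0)·(-21) + (0)·(-266) + (0)·(29) = 59
  c_7 = (2)·(84) + (1)·(-227) + (0)·(66) + (0)·(46) + (0)·(10) + (-2)·(-21) + (0)·(-266) + (1)·(29) = 12
  c_8 = (0)·(84) + (1)·(-227) + (0)·(66) + (0)·(46) + (0)·(10) + (1)·(-21) + (-1)·(-266) + (0)·(29) = 18
Expand coordinatewise in base 2:
  c_1 = 13 = 1·2^0 + 0·2^1 + 1·2^2 + 1·2^3
  c_2 = 28 = 0·2^0 + 0·2^1 + 1·2^2 + 1·2^3 + 1·2^4
  c_3 = 10 = 0·2^0 + 1·2^1 + 0·2^2 + 1·2^3
  c_4 = 21 = 1·2^0 + 0·2^1 + 1·2^2 + 0·2^3 + 1·2^4
  c_5 = 6 = 0·2^0 + 1·2^1 + 1·2^2
  c_6 = 59 = 1·2^0 + 1·2^1 + 0·2^2 + 1·2^3 + 1·2^4 + 1·2^5
  c_7 = 12 = 0·2^0 + 0·2^1 + 1·2^2 + 1·2^3
  c_8 = 18 = 0·2^0 + 1·2^1 + 0·2^2 + 0·2^3 + 1·2^4
p-restricted factor λ_0 = (1, 0, 0, 1, 0, 1, 0, 0)
p-restricted factor λ_1 = (0, 0, 1, 0, 1, 1, 0, 1)
p-restricted factor λ_2 = (1, 1, 0, 1, 1, 0, 1, 0)
p-restricted factor λ_3 = (1, 1, 1, 0, 0, 1, 1, 0)
p-restricted factor λ_4 = (0, 1, 0, 1, 0, 1, 0, 1)
p-restricted factor λ_5 = (0, 0, 0, 0, 0, 1, 0, 0)

((1, 0, 0, 1, 0, 1, 0, 0), (0, 0, 1, 0, 1, 1, 0, 1), (1, 1, 0, 1, 1, 0, 1, 0), (1, 1, 1, 0, 0, 1, 1, 0), (0, 1, 0, 1, 0, 1, 0, 1), (0, 0, 0, 0, 0, 1, 0, 0))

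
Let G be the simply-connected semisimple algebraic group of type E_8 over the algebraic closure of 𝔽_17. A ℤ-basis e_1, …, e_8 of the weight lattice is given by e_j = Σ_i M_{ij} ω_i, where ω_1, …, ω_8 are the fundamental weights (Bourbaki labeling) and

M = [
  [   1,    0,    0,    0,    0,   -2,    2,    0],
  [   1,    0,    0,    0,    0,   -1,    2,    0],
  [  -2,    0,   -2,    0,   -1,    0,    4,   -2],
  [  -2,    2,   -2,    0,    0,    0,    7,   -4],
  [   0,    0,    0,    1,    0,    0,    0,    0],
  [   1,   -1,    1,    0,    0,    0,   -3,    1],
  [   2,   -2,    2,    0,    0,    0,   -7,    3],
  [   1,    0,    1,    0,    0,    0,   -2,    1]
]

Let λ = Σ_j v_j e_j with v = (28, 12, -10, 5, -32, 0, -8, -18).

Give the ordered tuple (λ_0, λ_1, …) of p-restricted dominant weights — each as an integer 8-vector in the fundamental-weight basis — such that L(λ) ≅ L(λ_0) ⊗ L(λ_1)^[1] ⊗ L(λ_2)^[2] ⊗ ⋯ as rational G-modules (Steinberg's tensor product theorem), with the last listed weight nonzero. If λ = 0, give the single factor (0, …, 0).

((12, 12, 0, 4, 5, 12, 14, 16),)

In the fundamental-weight basis, λ has coordinates c = M·v (v = (28, 12, -10, 5, -32, 0, -8, -18)):
  c_1 = 1*28 + 0*12 + 0*-10 + 0*5 + 0*-32 + -2*0 + 2*-8 + 0*-18 = 12
  c_2 = 1*28 + 0*12 + 0*-10 + 0*5 + 0*-32 + -1*0 + 2*-8 + 0*-18 = 12
  c_3 = -2*28 + 0*12 + -2*-10 + 0*5 + -1*-32 + 0*0 + 4*-8 + -2*-18 = 0
  c_4 = -2*28 + 2*12 + -2*-10 + 0*5 + 0*-32 + 0*0 + 7*-8 + -4*-18 = 4
  c_5 = 0*28 + 0*12 + 0*-10 + 1*5 + 0*-32 + 0*0 + 0*-8 + 0*-18 = 5
  c_6 = 1*28 + -1*12 + 1*-10 + 0*5 + 0*-32 + 0*0 + -3*-8 + 1*-18 = 12
  c_7 = 2*28 + -2*12 + 2*-10 + 0*5 + 0*-32 + 0*0 + -7*-8 + 3*-18 = 14
  c_8 = 1*28 + 0*12 + 1*-10 + 0*5 + 0*-32 + 0*0 + -2*-8 + 1*-18 = 16
Base-17 expansion of each c_i:
  c_1 = 12 = 12·17^0
  c_2 = 12 = 12·17^0
  c_3 = 0
  c_4 = 4 = 4·17^0
  c_5 = 5 = 5·17^0
  c_6 = 12 = 12·17^0
  c_7 = 14 = 14·17^0
  c_8 = 16 = 16·17^0
p-restricted factor λ_0 = (12, 12, 0, 4, 5, 12, 14, 16)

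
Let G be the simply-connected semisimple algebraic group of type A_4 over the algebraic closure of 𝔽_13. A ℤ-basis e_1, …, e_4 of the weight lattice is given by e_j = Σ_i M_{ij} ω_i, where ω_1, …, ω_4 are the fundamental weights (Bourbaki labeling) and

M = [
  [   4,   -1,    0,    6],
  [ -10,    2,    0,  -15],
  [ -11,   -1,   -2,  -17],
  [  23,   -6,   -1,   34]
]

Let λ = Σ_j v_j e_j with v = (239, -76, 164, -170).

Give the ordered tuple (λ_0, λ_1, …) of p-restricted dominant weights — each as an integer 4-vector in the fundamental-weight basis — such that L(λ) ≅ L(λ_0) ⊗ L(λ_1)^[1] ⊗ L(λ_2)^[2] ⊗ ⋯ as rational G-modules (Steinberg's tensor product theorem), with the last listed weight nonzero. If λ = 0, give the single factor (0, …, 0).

Converting to the ω-basis (c_i = row i of M dotted with v = (239, -76, 164, -170)):
  c_1 = 4*239 + -1*-76 + 0*164 + 6*-170 = 12
  c_2 = -10*239 + 2*-76 + 0*164 + -15*-170 = 8
  c_3 = -11*239 + -1*-76 + -2*164 + -17*-170 = 9
  c_4 = 23*239 + -6*-76 + -1*164 + 34*-170 = 9
Writing each c_i in base p = 13:
  c_1 = 12 = 12·13^0
  c_2 = 8 = 8·13^0
  c_3 = 9 = 9·13^0
  c_4 = 9 = 9·13^0
p-restricted factor λ_0 = (12, 8, 9, 9)

((12, 8, 9, 9),)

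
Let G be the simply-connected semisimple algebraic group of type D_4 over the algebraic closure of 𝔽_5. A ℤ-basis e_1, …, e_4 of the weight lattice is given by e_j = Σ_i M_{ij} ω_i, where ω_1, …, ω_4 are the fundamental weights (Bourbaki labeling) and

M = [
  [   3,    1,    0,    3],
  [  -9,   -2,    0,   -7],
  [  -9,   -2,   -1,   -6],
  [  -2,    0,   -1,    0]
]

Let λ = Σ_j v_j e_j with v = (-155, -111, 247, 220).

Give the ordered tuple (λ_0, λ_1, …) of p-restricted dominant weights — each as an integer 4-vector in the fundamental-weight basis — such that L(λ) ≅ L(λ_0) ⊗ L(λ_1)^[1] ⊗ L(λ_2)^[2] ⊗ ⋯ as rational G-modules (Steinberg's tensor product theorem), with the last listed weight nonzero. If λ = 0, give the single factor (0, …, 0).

ω-coordinates c = M·v, v = (-155, -111, 247, 220):
  c_1 = (3)·(-155) + (1)·(-111) + (0)·(247) + (3)·(220) = 84
  c_2 = (-9)·(-155) + (-2)·(-111) + (0)·(247) + (-7)·(220) = 77
  c_3 = (-9)·(-155) + (-2)·(-111) + (-1)·(247) + (-6)·(220) = 50
  c_4 = (-2)·(-155) + (0)·(-111) + (-1)·(247) + (0)·(220) = 63
Writing each c_i in base p = 5:
  c_1 = 84 = 4·5^0 + 1·5^1 + 3·5^2
  c_2 = 77 = 2·5^0 + 0·5^1 + 3·5^2
  c_3 = 50 = 0·5^0 + 0·5^1 + 2·5^2
  c_4 = 63 = 3·5^0 + 2·5^1 + 2·5^2
λ_0 = (4, 2, 0, 3)
λ_1 = (1, 0, 0, 2)
λ_2 = (3, 3, 2, 2)

((4, 2, 0, 3), (1, 0, 0, 2), (3, 3, 2, 2))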